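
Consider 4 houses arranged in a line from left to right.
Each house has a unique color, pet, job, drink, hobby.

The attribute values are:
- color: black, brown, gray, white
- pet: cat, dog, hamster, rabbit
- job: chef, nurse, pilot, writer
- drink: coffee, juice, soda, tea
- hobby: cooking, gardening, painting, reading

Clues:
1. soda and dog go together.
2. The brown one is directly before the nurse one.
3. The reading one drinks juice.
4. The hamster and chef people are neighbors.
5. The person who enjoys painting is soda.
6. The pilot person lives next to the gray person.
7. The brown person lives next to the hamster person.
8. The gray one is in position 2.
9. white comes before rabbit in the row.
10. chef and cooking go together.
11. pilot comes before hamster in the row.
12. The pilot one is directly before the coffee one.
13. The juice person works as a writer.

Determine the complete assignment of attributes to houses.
Solution:

House | Color | Pet | Job | Drink | Hobby
-----------------------------------------
  1   | brown | dog | pilot | soda | painting
  2   | gray | hamster | nurse | coffee | gardening
  3   | white | cat | chef | tea | cooking
  4   | black | rabbit | writer | juice | reading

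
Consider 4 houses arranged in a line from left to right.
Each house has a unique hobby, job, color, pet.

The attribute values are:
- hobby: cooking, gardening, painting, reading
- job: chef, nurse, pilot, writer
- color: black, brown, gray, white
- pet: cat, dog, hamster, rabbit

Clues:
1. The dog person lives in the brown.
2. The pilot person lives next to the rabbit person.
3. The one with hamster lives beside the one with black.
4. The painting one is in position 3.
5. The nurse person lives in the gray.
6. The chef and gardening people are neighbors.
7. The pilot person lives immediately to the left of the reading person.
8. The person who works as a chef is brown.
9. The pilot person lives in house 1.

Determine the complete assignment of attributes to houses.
Solution:

House | Hobby | Job | Color | Pet
---------------------------------
  1   | cooking | pilot | white | hamster
  2   | reading | writer | black | rabbit
  3   | painting | chef | brown | dog
  4   | gardening | nurse | gray | cat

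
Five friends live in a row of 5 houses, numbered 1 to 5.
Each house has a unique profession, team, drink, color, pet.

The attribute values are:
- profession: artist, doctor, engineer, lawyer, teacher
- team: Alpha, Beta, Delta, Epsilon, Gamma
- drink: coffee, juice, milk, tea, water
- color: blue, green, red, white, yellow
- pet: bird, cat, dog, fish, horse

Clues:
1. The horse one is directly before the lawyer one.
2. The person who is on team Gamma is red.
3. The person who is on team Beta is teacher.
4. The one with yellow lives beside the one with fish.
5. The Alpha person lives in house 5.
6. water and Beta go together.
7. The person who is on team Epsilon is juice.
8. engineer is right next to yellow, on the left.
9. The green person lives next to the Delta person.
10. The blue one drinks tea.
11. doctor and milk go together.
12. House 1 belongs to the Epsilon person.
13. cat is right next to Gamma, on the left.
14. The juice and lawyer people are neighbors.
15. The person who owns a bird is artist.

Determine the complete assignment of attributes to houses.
Solution:

House | Profession | Team | Drink | Color | Pet
-----------------------------------------------
  1   | engineer | Epsilon | juice | green | horse
  2   | lawyer | Delta | coffee | yellow | cat
  3   | doctor | Gamma | milk | red | fish
  4   | teacher | Beta | water | white | dog
  5   | artist | Alpha | tea | blue | bird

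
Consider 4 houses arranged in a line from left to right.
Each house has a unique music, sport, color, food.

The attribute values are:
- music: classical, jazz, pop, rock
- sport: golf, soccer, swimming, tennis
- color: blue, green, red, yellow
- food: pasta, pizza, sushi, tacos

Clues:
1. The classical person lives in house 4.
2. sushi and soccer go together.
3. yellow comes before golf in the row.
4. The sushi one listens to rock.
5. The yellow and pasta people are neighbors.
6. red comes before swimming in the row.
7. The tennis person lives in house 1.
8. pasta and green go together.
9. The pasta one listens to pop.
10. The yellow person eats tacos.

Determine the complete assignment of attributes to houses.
Solution:

House | Music | Sport | Color | Food
------------------------------------
  1   | jazz | tennis | yellow | tacos
  2   | pop | golf | green | pasta
  3   | rock | soccer | red | sushi
  4   | classical | swimming | blue | pizza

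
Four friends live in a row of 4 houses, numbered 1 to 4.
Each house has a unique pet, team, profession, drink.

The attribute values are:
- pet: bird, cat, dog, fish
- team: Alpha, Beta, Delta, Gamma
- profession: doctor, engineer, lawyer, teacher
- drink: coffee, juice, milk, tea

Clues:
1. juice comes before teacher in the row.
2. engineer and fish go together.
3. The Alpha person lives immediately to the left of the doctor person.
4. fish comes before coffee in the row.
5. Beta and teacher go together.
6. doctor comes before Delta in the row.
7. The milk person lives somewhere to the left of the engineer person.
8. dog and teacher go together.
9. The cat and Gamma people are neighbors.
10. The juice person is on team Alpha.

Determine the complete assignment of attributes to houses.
Solution:

House | Pet | Team | Profession | Drink
---------------------------------------
  1   | cat | Alpha | lawyer | juice
  2   | bird | Gamma | doctor | milk
  3   | fish | Delta | engineer | tea
  4   | dog | Beta | teacher | coffee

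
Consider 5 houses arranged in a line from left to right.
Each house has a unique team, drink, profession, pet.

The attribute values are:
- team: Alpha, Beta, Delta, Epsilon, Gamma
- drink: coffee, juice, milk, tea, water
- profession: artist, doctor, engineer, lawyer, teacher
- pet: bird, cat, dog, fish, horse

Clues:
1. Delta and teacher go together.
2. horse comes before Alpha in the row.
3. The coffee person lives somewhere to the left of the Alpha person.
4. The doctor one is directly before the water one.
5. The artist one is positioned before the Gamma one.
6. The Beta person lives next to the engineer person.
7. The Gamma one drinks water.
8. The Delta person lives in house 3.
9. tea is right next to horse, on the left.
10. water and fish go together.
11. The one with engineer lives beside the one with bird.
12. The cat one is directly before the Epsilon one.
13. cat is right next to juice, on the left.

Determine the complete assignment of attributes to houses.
Solution:

House | Team | Drink | Profession | Pet
---------------------------------------
  1   | Beta | tea | artist | cat
  2   | Epsilon | juice | engineer | horse
  3   | Delta | coffee | teacher | bird
  4   | Alpha | milk | doctor | dog
  5   | Gamma | water | lawyer | fish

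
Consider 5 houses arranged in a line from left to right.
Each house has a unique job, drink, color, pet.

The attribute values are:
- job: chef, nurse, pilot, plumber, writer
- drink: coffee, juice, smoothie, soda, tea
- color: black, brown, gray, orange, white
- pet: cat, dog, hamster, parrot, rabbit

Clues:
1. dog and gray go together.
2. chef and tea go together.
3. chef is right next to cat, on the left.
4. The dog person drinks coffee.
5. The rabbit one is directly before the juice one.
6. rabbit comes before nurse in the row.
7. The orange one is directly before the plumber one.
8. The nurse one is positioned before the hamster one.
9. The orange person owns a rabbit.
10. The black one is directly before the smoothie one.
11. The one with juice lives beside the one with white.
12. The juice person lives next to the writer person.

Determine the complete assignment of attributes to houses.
Solution:

House | Job | Drink | Color | Pet
---------------------------------
  1   | chef | tea | orange | rabbit
  2   | plumber | juice | black | cat
  3   | writer | smoothie | white | parrot
  4   | nurse | coffee | gray | dog
  5   | pilot | soda | brown | hamster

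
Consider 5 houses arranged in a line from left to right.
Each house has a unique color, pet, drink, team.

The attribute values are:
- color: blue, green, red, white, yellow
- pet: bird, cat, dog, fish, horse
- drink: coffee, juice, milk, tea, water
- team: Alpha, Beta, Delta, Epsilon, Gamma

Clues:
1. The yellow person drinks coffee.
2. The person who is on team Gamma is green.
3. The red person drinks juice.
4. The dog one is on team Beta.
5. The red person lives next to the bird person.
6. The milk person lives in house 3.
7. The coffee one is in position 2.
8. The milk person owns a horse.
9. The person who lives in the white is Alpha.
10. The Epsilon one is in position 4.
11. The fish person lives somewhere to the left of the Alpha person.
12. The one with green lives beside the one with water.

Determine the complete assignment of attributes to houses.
Solution:

House | Color | Pet | Drink | Team
----------------------------------
  1   | red | dog | juice | Beta
  2   | yellow | bird | coffee | Delta
  3   | green | horse | milk | Gamma
  4   | blue | fish | water | Epsilon
  5   | white | cat | tea | Alpha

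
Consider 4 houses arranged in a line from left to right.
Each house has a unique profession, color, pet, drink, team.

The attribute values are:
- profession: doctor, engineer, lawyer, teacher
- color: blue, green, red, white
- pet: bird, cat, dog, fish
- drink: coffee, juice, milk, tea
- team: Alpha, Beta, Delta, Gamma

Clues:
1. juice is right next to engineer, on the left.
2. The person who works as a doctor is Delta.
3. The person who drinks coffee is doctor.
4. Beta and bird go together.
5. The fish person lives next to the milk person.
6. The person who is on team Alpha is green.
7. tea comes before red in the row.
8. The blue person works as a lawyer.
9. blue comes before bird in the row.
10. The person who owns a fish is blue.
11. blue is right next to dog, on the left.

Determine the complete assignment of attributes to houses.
Solution:

House | Profession | Color | Pet | Drink | Team
-----------------------------------------------
  1   | lawyer | blue | fish | juice | Gamma
  2   | engineer | green | dog | milk | Alpha
  3   | teacher | white | bird | tea | Beta
  4   | doctor | red | cat | coffee | Delta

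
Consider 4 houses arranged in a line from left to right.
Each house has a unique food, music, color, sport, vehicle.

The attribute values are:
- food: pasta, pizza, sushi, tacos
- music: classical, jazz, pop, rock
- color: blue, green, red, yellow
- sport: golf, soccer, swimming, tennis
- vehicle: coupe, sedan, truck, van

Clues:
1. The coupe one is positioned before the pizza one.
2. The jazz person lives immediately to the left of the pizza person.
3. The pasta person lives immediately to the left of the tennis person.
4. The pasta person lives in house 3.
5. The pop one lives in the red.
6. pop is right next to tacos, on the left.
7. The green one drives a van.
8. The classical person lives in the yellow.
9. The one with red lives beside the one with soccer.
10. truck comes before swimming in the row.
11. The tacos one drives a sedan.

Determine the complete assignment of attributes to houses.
Solution:

House | Food | Music | Color | Sport | Vehicle
----------------------------------------------
  1   | sushi | pop | red | golf | truck
  2   | tacos | classical | yellow | soccer | sedan
  3   | pasta | jazz | blue | swimming | coupe
  4   | pizza | rock | green | tennis | van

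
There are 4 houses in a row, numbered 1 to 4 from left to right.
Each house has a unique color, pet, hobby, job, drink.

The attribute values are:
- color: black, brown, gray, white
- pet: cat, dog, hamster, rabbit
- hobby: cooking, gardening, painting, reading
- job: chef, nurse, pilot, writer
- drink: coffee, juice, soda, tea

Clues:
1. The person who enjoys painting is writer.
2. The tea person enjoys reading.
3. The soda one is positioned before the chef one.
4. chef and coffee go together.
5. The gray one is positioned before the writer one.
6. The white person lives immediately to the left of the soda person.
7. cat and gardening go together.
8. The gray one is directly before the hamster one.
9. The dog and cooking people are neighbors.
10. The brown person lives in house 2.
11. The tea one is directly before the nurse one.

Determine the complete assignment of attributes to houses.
Solution:

House | Color | Pet | Hobby | Job | Drink
-----------------------------------------
  1   | white | dog | reading | pilot | tea
  2   | brown | rabbit | cooking | nurse | soda
  3   | gray | cat | gardening | chef | coffee
  4   | black | hamster | painting | writer | juice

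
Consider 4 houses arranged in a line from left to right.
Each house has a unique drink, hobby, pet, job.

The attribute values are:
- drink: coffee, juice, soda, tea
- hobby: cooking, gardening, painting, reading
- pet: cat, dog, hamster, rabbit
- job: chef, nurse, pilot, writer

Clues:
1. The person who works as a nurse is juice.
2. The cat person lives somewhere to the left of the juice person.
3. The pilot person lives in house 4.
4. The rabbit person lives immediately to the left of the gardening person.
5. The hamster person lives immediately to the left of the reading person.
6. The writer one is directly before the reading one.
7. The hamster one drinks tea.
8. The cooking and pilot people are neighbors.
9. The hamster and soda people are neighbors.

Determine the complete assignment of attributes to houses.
Solution:

House | Drink | Hobby | Pet | Job
---------------------------------
  1   | tea | painting | hamster | writer
  2   | soda | reading | cat | chef
  3   | juice | cooking | rabbit | nurse
  4   | coffee | gardening | dog | pilot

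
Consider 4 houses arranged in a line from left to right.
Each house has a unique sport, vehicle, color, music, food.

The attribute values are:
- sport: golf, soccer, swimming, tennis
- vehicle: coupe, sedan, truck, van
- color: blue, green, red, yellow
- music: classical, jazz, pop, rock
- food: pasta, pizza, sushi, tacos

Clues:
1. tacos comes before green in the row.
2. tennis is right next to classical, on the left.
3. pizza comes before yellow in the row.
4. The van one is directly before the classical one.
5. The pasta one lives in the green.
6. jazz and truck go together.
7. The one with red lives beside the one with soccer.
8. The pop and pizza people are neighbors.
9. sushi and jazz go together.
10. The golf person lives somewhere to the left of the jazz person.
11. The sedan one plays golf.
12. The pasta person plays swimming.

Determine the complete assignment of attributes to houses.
Solution:

House | Sport | Vehicle | Color | Music | Food
----------------------------------------------
  1   | tennis | van | blue | pop | tacos
  2   | golf | sedan | red | classical | pizza
  3   | soccer | truck | yellow | jazz | sushi
  4   | swimming | coupe | green | rock | pasta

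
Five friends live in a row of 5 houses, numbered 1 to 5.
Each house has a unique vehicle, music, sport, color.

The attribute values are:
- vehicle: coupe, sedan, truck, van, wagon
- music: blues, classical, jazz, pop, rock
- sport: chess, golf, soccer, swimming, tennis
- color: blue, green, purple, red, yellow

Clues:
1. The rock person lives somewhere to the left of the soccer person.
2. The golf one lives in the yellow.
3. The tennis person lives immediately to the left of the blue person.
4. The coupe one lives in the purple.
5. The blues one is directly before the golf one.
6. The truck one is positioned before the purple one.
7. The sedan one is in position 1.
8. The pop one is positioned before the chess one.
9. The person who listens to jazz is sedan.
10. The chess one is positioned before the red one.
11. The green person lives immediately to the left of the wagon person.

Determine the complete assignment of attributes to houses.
Solution:

House | Vehicle | Music | Sport | Color
---------------------------------------
  1   | sedan | jazz | tennis | green
  2   | wagon | blues | swimming | blue
  3   | truck | pop | golf | yellow
  4   | coupe | rock | chess | purple
  5   | van | classical | soccer | red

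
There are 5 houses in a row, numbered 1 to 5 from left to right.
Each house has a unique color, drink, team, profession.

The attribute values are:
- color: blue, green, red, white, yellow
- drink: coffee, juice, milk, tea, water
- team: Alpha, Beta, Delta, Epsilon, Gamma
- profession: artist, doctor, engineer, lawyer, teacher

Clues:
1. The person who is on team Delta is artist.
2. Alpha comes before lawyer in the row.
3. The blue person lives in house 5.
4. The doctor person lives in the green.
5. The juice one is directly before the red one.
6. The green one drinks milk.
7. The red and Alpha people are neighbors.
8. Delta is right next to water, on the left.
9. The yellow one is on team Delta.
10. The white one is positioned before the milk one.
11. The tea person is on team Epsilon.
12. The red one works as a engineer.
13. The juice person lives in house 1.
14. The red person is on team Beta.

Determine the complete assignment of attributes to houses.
Solution:

House | Color | Drink | Team | Profession
-----------------------------------------
  1   | yellow | juice | Delta | artist
  2   | red | water | Beta | engineer
  3   | white | coffee | Alpha | teacher
  4   | green | milk | Gamma | doctor
  5   | blue | tea | Epsilon | lawyer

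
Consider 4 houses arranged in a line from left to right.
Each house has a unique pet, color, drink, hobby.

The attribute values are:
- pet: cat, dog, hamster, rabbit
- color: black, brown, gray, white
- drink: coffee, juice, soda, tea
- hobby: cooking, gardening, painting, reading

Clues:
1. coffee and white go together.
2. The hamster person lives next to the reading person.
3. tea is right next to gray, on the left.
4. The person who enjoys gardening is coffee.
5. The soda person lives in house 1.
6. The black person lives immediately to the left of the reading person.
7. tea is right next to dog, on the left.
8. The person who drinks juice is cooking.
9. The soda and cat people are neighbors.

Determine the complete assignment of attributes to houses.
Solution:

House | Pet | Color | Drink | Hobby
-----------------------------------
  1   | hamster | black | soda | painting
  2   | cat | brown | tea | reading
  3   | dog | gray | juice | cooking
  4   | rabbit | white | coffee | gardening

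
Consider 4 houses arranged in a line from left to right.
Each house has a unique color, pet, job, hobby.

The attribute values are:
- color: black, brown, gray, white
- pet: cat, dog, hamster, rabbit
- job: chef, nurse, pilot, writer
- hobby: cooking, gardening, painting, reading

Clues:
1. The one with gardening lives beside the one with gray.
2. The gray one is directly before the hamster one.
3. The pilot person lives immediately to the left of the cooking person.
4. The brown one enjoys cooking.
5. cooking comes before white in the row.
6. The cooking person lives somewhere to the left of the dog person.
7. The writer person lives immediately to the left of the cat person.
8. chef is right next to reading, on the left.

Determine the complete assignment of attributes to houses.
Solution:

House | Color | Pet | Job | Hobby
---------------------------------
  1   | black | rabbit | writer | gardening
  2   | gray | cat | pilot | painting
  3   | brown | hamster | chef | cooking
  4   | white | dog | nurse | reading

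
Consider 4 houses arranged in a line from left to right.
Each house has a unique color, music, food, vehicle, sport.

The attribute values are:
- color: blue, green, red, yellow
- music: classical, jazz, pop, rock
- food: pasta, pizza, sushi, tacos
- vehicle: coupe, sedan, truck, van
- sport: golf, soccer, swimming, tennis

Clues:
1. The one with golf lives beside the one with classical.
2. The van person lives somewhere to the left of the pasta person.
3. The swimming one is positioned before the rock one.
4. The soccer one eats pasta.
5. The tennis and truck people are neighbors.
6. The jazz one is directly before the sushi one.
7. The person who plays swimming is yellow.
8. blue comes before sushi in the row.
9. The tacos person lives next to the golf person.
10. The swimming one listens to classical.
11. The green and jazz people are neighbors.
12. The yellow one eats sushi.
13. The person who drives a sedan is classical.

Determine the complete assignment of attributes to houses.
Solution:

House | Color | Music | Food | Vehicle | Sport
----------------------------------------------
  1   | green | pop | tacos | van | tennis
  2   | blue | jazz | pizza | truck | golf
  3   | yellow | classical | sushi | sedan | swimming
  4   | red | rock | pasta | coupe | soccer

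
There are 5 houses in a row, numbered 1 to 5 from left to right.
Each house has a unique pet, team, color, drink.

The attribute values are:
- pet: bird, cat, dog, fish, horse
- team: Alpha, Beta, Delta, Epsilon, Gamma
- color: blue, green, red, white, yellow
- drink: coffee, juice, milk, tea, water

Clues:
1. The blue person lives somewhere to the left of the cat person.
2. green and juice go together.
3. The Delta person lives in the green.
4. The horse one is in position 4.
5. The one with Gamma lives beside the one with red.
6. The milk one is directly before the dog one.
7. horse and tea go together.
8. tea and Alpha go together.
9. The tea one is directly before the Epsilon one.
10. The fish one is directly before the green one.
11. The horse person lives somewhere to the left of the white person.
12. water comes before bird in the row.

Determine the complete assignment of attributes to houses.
Solution:

House | Pet | Team | Color | Drink
----------------------------------
  1   | fish | Beta | blue | milk
  2   | dog | Delta | green | juice
  3   | cat | Gamma | yellow | water
  4   | horse | Alpha | red | tea
  5   | bird | Epsilon | white | coffee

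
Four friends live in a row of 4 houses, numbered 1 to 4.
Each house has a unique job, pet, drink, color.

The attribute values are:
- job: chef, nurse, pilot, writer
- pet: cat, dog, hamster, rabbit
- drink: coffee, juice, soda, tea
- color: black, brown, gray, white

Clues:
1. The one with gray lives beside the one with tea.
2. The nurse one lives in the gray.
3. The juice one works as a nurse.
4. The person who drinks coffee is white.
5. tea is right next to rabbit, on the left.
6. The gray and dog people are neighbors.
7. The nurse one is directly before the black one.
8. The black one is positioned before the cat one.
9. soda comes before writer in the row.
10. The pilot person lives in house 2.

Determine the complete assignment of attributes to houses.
Solution:

House | Job | Pet | Drink | Color
---------------------------------
  1   | nurse | hamster | juice | gray
  2   | pilot | dog | tea | black
  3   | chef | rabbit | soda | brown
  4   | writer | cat | coffee | white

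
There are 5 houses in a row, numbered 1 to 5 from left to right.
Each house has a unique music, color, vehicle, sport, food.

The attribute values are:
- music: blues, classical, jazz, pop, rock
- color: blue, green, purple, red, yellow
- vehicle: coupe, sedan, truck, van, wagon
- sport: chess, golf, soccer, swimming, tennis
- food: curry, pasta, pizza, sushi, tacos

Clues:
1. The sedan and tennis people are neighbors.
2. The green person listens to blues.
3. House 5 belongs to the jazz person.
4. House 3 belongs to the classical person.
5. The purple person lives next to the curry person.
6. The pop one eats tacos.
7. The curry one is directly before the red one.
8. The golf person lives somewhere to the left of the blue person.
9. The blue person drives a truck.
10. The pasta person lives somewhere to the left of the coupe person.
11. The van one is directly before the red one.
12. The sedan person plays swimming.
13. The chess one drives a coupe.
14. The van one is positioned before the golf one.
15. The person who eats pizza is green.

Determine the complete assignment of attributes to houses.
Solution:

House | Music | Color | Vehicle | Sport | Food
----------------------------------------------
  1   | pop | purple | sedan | swimming | tacos
  2   | rock | yellow | van | tennis | curry
  3   | classical | red | wagon | golf | pasta
  4   | blues | green | coupe | chess | pizza
  5   | jazz | blue | truck | soccer | sushi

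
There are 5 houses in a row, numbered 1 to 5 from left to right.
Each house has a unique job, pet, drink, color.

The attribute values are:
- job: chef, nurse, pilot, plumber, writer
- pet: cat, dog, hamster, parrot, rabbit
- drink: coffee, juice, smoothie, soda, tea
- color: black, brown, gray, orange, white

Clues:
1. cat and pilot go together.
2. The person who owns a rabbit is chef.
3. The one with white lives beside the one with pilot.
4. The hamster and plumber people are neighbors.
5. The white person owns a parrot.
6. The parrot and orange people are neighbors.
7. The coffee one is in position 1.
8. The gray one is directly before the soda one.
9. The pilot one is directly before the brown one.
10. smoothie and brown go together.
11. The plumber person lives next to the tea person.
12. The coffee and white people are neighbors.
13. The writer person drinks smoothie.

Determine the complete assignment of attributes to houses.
Solution:

House | Job | Pet | Drink | Color
---------------------------------
  1   | nurse | hamster | coffee | gray
  2   | plumber | parrot | soda | white
  3   | pilot | cat | tea | orange
  4   | writer | dog | smoothie | brown
  5   | chef | rabbit | juice | black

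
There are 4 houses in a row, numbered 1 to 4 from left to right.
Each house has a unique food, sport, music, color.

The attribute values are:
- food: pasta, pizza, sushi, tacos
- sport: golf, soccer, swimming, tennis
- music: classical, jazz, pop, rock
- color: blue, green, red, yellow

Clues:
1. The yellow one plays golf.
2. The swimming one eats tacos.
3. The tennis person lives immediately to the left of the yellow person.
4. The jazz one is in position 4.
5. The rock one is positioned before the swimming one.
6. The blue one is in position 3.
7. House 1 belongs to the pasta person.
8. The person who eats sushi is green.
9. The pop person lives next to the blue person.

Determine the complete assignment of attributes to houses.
Solution:

House | Food | Sport | Music | Color
------------------------------------
  1   | pasta | tennis | rock | red
  2   | pizza | golf | pop | yellow
  3   | tacos | swimming | classical | blue
  4   | sushi | soccer | jazz | green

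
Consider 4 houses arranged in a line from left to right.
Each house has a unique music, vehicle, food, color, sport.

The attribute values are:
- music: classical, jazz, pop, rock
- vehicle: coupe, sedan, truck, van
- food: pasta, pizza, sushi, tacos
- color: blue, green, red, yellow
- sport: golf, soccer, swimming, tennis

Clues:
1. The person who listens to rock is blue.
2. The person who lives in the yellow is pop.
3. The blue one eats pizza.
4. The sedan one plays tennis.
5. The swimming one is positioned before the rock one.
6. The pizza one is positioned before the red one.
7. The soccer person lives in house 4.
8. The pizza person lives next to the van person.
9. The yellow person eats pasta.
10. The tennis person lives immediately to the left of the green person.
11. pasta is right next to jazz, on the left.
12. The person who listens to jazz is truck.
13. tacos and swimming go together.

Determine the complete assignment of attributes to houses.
Solution:

House | Music | Vehicle | Food | Color | Sport
----------------------------------------------
  1   | pop | sedan | pasta | yellow | tennis
  2   | jazz | truck | tacos | green | swimming
  3   | rock | coupe | pizza | blue | golf
  4   | classical | van | sushi | red | soccer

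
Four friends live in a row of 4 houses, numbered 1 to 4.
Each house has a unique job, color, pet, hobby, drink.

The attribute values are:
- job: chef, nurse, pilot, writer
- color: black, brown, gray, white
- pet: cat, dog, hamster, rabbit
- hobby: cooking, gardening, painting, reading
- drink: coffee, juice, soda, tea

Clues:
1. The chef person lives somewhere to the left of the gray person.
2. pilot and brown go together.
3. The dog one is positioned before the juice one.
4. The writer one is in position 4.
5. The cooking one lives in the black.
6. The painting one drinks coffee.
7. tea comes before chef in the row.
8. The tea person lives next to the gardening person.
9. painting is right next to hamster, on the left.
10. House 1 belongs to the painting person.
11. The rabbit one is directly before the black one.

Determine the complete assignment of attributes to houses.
Solution:

House | Job | Color | Pet | Hobby | Drink
-----------------------------------------
  1   | pilot | brown | rabbit | painting | coffee
  2   | nurse | black | hamster | cooking | tea
  3   | chef | white | dog | gardening | soda
  4   | writer | gray | cat | reading | juice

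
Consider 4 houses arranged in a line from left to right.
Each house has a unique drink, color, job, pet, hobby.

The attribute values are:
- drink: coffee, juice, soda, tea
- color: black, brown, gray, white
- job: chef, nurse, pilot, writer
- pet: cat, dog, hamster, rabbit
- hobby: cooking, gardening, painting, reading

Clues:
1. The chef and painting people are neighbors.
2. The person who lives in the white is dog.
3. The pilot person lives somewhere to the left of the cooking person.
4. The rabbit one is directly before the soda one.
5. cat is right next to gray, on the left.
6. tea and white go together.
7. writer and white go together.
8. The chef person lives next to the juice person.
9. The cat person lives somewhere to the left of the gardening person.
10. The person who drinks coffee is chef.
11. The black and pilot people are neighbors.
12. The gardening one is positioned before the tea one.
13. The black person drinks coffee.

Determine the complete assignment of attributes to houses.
Solution:

House | Drink | Color | Job | Pet | Hobby
-----------------------------------------
  1   | coffee | black | chef | cat | reading
  2   | juice | gray | pilot | rabbit | painting
  3   | soda | brown | nurse | hamster | gardening
  4   | tea | white | writer | dog | cooking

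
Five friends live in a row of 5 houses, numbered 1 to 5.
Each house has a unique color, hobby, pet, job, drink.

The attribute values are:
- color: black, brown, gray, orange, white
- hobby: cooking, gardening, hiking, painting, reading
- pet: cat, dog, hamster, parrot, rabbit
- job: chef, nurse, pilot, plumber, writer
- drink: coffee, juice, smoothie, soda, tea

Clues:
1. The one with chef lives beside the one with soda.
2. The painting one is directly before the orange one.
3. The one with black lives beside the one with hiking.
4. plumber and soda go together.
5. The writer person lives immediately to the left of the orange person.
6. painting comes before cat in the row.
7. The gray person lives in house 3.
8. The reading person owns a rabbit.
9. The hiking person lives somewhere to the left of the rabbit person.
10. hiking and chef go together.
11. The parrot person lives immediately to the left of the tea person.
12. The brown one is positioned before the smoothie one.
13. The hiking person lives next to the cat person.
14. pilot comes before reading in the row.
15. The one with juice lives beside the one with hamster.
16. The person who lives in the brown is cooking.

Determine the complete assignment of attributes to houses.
Solution:

House | Color | Hobby | Pet | Job | Drink
-----------------------------------------
  1   | black | painting | parrot | writer | juice
  2   | orange | hiking | hamster | chef | tea
  3   | gray | gardening | cat | plumber | soda
  4   | brown | cooking | dog | pilot | coffee
  5   | white | reading | rabbit | nurse | smoothie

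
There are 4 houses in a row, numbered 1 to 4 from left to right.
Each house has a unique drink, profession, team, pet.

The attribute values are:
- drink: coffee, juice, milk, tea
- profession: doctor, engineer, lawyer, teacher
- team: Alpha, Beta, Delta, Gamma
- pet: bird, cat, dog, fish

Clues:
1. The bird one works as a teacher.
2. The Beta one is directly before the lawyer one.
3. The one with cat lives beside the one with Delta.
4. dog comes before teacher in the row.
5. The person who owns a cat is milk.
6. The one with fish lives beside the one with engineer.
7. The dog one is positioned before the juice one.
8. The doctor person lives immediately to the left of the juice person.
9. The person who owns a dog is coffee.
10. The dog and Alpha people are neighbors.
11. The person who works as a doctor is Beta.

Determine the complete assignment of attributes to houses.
Solution:

House | Drink | Profession | Team | Pet
---------------------------------------
  1   | coffee | doctor | Beta | dog
  2   | juice | lawyer | Alpha | fish
  3   | milk | engineer | Gamma | cat
  4   | tea | teacher | Delta | bird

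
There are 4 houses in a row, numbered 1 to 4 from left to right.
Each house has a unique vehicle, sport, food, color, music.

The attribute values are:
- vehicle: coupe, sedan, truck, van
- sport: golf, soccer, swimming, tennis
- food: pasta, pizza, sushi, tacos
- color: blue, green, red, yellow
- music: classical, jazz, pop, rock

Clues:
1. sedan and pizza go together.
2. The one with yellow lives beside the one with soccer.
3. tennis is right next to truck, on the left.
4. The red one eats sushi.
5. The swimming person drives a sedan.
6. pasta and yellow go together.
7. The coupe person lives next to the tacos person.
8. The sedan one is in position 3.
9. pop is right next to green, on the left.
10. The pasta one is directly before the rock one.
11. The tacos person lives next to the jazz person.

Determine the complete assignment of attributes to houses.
Solution:

House | Vehicle | Sport | Food | Color | Music
----------------------------------------------
  1   | coupe | tennis | pasta | yellow | pop
  2   | truck | soccer | tacos | green | rock
  3   | sedan | swimming | pizza | blue | jazz
  4   | van | golf | sushi | red | classical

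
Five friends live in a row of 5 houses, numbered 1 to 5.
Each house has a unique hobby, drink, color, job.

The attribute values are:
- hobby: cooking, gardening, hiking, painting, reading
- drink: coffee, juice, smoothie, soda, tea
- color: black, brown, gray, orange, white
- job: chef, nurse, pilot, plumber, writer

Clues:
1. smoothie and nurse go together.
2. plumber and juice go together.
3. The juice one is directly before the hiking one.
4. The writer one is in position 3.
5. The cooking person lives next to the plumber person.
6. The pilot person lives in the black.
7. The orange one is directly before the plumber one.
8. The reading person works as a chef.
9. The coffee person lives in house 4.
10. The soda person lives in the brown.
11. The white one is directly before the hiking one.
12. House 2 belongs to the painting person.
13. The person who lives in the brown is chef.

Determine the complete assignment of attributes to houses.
Solution:

House | Hobby | Drink | Color | Job
-----------------------------------
  1   | cooking | smoothie | orange | nurse
  2   | painting | juice | white | plumber
  3   | hiking | tea | gray | writer
  4   | gardening | coffee | black | pilot
  5   | reading | soda | brown | chef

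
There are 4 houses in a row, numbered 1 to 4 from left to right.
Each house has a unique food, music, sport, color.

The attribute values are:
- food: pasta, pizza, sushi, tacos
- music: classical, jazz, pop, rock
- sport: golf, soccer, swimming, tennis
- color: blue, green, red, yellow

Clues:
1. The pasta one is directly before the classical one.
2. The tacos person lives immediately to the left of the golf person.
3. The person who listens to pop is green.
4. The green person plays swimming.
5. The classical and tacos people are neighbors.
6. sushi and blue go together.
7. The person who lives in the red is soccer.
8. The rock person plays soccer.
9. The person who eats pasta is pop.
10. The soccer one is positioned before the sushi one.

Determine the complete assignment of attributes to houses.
Solution:

House | Food | Music | Sport | Color
------------------------------------
  1   | pasta | pop | swimming | green
  2   | pizza | classical | tennis | yellow
  3   | tacos | rock | soccer | red
  4   | sushi | jazz | golf | blue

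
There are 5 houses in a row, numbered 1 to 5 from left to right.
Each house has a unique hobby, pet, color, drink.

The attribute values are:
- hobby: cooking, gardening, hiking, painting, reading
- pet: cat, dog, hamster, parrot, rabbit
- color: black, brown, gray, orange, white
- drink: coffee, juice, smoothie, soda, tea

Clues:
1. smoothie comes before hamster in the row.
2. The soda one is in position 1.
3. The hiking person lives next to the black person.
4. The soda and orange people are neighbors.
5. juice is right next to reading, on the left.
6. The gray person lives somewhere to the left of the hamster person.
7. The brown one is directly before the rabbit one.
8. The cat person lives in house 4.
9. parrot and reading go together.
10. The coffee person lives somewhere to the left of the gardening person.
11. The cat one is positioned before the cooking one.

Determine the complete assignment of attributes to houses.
Solution:

House | Hobby | Pet | Color | Drink
-----------------------------------
  1   | painting | dog | brown | soda
  2   | hiking | rabbit | orange | juice
  3   | reading | parrot | black | coffee
  4   | gardening | cat | gray | smoothie
  5   | cooking | hamster | white | tea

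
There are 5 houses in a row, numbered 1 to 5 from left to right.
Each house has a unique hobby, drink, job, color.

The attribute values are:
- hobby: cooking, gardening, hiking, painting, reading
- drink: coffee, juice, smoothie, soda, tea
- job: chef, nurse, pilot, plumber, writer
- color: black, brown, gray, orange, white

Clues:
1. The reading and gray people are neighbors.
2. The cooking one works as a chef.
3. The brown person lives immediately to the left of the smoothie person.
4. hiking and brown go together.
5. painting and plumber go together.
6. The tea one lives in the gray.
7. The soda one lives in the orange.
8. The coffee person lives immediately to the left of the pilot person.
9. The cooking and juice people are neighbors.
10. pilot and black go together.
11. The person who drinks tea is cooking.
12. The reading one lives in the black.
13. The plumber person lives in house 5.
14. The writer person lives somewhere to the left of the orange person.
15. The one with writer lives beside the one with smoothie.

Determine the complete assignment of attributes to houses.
Solution:

House | Hobby | Drink | Job | Color
-----------------------------------
  1   | hiking | coffee | writer | brown
  2   | reading | smoothie | pilot | black
  3   | cooking | tea | chef | gray
  4   | gardening | juice | nurse | white
  5   | painting | soda | plumber | orange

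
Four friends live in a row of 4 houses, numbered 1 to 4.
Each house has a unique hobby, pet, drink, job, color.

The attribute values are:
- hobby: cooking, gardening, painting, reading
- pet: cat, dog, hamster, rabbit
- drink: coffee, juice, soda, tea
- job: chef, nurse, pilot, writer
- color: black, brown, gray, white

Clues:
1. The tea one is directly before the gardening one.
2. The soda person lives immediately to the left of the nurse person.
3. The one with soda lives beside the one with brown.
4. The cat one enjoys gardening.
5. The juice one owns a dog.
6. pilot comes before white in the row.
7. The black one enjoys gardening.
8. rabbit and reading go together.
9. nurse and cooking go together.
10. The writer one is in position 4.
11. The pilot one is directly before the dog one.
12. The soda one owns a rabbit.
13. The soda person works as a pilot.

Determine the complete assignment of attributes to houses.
Solution:

House | Hobby | Pet | Drink | Job | Color
-----------------------------------------
  1   | reading | rabbit | soda | pilot | gray
  2   | cooking | dog | juice | nurse | brown
  3   | painting | hamster | tea | chef | white
  4   | gardening | cat | coffee | writer | black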